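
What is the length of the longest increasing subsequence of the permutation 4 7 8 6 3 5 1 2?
3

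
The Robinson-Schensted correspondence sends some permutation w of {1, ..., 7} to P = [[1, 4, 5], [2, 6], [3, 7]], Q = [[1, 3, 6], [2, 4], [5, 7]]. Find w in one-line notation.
3 2 7 4 1 6 5

Reverse the RSK construction: for i from n down to 1, find the cell of Q containing i, remove the entry at that cell from P, and reverse-bump it up through P; the value ejected from row 1 is w(i).

Step i=7: Q has 7 at row 3, column 2; remove 7 from row 3 of P and reverse-bump: 7 enters row 2 and ejects 6; 6 enters row 1 and ejects 5. So w(7) = 5. P is now [[1, 4, 6], [2, 7], [3]].
Step i=6: Q has 6 at row 1, column 3; remove that cell from P, ejecting 6. So w(6) = 6. P is now [[1, 4], [2, 7], [3]].
Step i=5: Q has 5 at row 3, column 1; remove 3 from row 3 of P and reverse-bump: 3 enters row 2 and ejects 2; 2 enters row 1 and ejects 1. So w(5) = 1. P is now [[2, 4], [3, 7]].
Step i=4: Q has 4 at row 2, column 2; remove 7 from row 2 of P and reverse-bump: 7 enters row 1 and ejects 4. So w(4) = 4. P is now [[2, 7], [3]].
Step i=3: Q has 3 at row 1, column 2; remove that cell from P, ejecting 7. So w(3) = 7. P is now [[2], [3]].
Step i=2: Q has 2 at row 2, column 1; remove 3 from row 2 of P and reverse-bump: 3 enters row 1 and ejects 2. So w(2) = 2. P is now [[3]].
Step i=1: Q has 1 at row 1, column 1; remove that cell from P, ejecting 3. So w(1) = 3. P is now [].

So w = 3 2 7 4 1 6 5.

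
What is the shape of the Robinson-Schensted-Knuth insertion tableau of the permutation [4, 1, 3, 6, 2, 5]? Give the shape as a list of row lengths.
[3, 2, 1]

Row-insert each entry into an empty tableau.

After inserting 4: P = [[4]].
After inserting 1: P = [[1], [4]].
After inserting 3: P = [[1, 3], [4]].
After inserting 6: P = [[1, 3, 6], [4]].
After inserting 2: P = [[1, 2, 6], [3], [4]].
After inserting 5: P = [[1, 2, 5], [3, 6], [4]].

The final insertion tableau P = [[1, 2, 5], [3, 6], [4]] has shape [3, 2, 1].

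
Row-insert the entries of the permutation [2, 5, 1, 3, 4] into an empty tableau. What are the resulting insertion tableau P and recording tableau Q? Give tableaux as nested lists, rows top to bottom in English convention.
P = [[1, 3, 4], [2, 5]], Q = [[1, 2, 5], [3, 4]]

Insert each entry of the permutation into P by Schensted row insertion, recording in Q the position of each new cell.

Insert 2: appended to row 1. P = [[2]], Q = [[1]].
Insert 5: appended to row 1. P = [[2, 5]], Q = [[1, 2]].
Insert 1: 1 bumps 2 from row 1; 2 starts row 2. P = [[1, 5], [2]], Q = [[1, 2], [3]].
Insert 3: 3 bumps 5 from row 1; 5 appends to row 2. P = [[1, 3], [2, 5]], Q = [[1, 2], [3, 4]].
Insert 4: appended to row 1. P = [[1, 3, 4], [2, 5]], Q = [[1, 2, 5], [3, 4]].

So P = [[1, 3, 4], [2, 5]], Q = [[1, 2, 5], [3, 4]].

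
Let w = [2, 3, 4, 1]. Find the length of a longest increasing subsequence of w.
3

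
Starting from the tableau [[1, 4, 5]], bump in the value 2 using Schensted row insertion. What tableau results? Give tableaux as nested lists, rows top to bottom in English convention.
[[1, 2, 5], [4]]

In row 1, 2 replaces 4 (the leftmost entry greater than 2); 4 is bumped to row 2. 4 starts a new row 2. The new tableau is [[1, 2, 5], [4]].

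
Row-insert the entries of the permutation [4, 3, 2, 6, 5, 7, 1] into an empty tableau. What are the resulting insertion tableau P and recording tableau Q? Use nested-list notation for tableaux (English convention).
Insert each entry of the permutation into P by Schensted row insertion, recording in Q the position of each new cell.

Insert 4: appended to row 1. P = [[4]].
Insert 3: 3 bumps 4 from row 1; 4 starts row 2. P = [[3], [4]].
Insert 2: 2 bumps 3 from row 1; 3 bumps 4 from row 2; 4 starts row 3. P = [[2], [3], [4]].
Insert 6: appended to row 1. P = [[2, 6], [3], [4]].
Insert 5: 5 bumps 6 from row 1; 6 appends to row 2. P = [[2, 5], [3, 6], [4]].
Insert 7: appended to row 1. P = [[2, 5, 7], [3, 6], [4]].
Insert 1: 1 bumps 2 from row 1; 2 bumps 3 from row 2; 3 bumps 4 from row 3; 4 starts row 4. P = [[1, 5, 7], [2, 6], [3], [4]].

So P = [[1, 5, 7], [2, 6], [3], [4]], Q = [[1, 4, 6], [2, 5], [3], [7]].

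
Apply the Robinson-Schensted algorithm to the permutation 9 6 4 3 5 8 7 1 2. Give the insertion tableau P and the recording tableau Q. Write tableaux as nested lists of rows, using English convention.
P = [[1, 2, 7], [3, 5], [4, 8], [6], [9]], Q = [[1, 5, 6], [2, 7], [3, 9], [4], [8]]

Insert each entry of the permutation into P by Schensted row insertion, recording in Q the position of each new cell.

Insert 9: appended to row 1. P = [[9]].
Insert 6: 6 bumps 9 from row 1; 9 starts row 2. P = [[6], [9]].
Insert 4: 4 bumps 6 from row 1; 6 bumps 9 from row 2; 9 starts row 3. P = [[4], [6], [9]].
Insert 3: 3 bumps 4 from row 1; 4 bumps 6 from row 2; 6 bumps 9 from row 3; 9 starts row 4. P = [[3], [4], [6], [9]].
Insert 5: appended to row 1. P = [[3, 5], [4], [6], [9]].
Insert 8: appended to row 1. P = [[3, 5, 8], [4], [6], [9]].
Insert 7: 7 bumps 8 from row 1; 8 appends to row 2. P = [[3, 5, 7], [4, 8], [6], [9]].
Insert 1: 1 bumps 3 from row 1; 3 bumps 4 from row 2; 4 bumps 6 from row 3; 6 bumps 9 from row 4; 9 starts row 5. P = [[1, 5, 7], [3, 8], [4], [6], [9]].
Insert 2: 2 bumps 5 from row 1; 5 bumps 8 from row 2; 8 appends to row 3. P = [[1, 2, 7], [3, 5], [4, 8], [6], [9]].

So P = [[1, 2, 7], [3, 5], [4, 8], [6], [9]], Q = [[1, 5, 6], [2, 7], [3, 9], [4], [8]].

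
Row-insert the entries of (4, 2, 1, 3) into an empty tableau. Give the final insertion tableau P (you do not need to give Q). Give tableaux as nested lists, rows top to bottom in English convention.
After inserting 4: P = [[4]].
After inserting 2: P = [[2], [4]].
After inserting 1: P = [[1], [2], [4]].
After inserting 3: P = [[1, 3], [2], [4]].

So P = [[1, 3], [2], [4]].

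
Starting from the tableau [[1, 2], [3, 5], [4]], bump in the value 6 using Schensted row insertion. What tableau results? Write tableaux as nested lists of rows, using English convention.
[[1, 2, 6], [3, 5], [4]]

6 is larger than every entry of row 1, so it is appended to row 1. The new tableau is [[1, 2, 6], [3, 5], [4]].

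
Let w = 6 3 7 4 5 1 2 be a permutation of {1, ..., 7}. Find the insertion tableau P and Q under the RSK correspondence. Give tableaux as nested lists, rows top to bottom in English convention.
Insert each entry of the permutation into P by Schensted row insertion, recording in Q the position of each new cell.

Insert 6: appended to row 1. P = [[6]].
Insert 3: 3 bumps 6 from row 1; 6 starts row 2. P = [[3], [6]].
Insert 7: appended to row 1. P = [[3, 7], [6]].
Insert 4: 4 bumps 7 from row 1; 7 appends to row 2. P = [[3, 4], [6, 7]].
Insert 5: appended to row 1. P = [[3, 4, 5], [6, 7]].
Insert 1: 1 bumps 3 from row 1; 3 bumps 6 from row 2; 6 starts row 3. P = [[1, 4, 5], [3, 7], [6]].
Insert 2: 2 bumps 4 from row 1; 4 bumps 7 from row 2; 7 appends to row 3. P = [[1, 2, 5], [3, 4], [6, 7]].

So P = [[1, 2, 5], [3, 4], [6, 7]], Q = [[1, 3, 5], [2, 4], [6, 7]].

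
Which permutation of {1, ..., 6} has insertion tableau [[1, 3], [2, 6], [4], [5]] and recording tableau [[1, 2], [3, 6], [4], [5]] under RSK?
Reverse the RSK construction: for i from n down to 1, find the cell of Q containing i, remove the entry at that cell from P, and reverse-bump it up through P; the value ejected from row 1 is w(i).

Step i=6: Q has 6 at row 2, column 2; remove 6 from row 2 of P and reverse-bump: 6 enters row 1 and ejects 3. So w(6) = 3. P is now [[1, 6], [2], [4], [5]].
Step i=5: Q has 5 at row 4, column 1; remove 5 from row 4 of P and reverse-bump: 5 enters row 3 and ejects 4; 4 enters row 2 and ejects 2; 2 enters row 1 and ejects 1. So w(5) = 1. P is now [[2, 6], [4], [5]].
Step i=4: Q has 4 at row 3, column 1; remove 5 from row 3 of P and reverse-bump: 5 enters row 2 and ejects 4; 4 enters row 1 and ejects 2. So w(4) = 2. P is now [[4, 6], [5]].
Step i=3: Q has 3 at row 2, column 1; remove 5 from row 2 of P and reverse-bump: 5 enters row 1 and ejects 4. So w(3) = 4. P is now [[5, 6]].
Step i=2: Q has 2 at row 1, column 2; remove that cell from P, ejecting 6. So w(2) = 6. P is now [[5]].
Step i=1: Q has 1 at row 1, column 1; remove that cell from P, ejecting 5. So w(1) = 5. P is now [].

So w = 5 6 4 2 1 3.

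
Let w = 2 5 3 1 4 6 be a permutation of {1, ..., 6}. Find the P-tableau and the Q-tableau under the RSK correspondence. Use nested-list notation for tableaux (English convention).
Insert each entry of the permutation into P by Schensted row insertion, recording in Q the position of each new cell.

After inserting 2: P = [[2]].
After inserting 5: P = [[2, 5]].
After inserting 3: P = [[2, 3], [5]].
After inserting 1: P = [[1, 3], [2], [5]].
After inserting 4: P = [[1, 3, 4], [2], [5]].
After inserting 6: P = [[1, 3, 4, 6], [2], [5]].

So P = [[1, 3, 4, 6], [2], [5]], Q = [[1, 2, 5, 6], [3], [4]].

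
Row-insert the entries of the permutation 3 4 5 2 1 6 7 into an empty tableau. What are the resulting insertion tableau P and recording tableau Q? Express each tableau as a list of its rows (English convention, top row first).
P = [[1, 4, 5, 6, 7], [2], [3]], Q = [[1, 2, 3, 6, 7], [4], [5]]

Insert each entry of the permutation into P by Schensted row insertion, recording in Q the position of each new cell.

Insert 3: appended to row 1. P = [[3]], Q = [[1]].
Insert 4: appended to row 1. P = [[3, 4]], Q = [[1, 2]].
Insert 5: appended to row 1. P = [[3, 4, 5]], Q = [[1, 2, 3]].
Insert 2: 2 bumps 3 from row 1; 3 starts row 2. P = [[2, 4, 5], [3]], Q = [[1, 2, 3], [4]].
Insert 1: 1 bumps 2 from row 1; 2 bumps 3 from row 2; 3 starts row 3. P = [[1, 4, 5], [2], [3]], Q = [[1, 2, 3], [4], [5]].
Insert 6: appended to row 1. P = [[1, 4, 5, 6], [2], [3]], Q = [[1, 2, 3, 6], [4], [5]].
Insert 7: appended to row 1. P = [[1, 4, 5, 6, 7], [2], [3]], Q = [[1, 2, 3, 6, 7], [4], [5]].

So P = [[1, 4, 5, 6, 7], [2], [3]], Q = [[1, 2, 3, 6, 7], [4], [5]].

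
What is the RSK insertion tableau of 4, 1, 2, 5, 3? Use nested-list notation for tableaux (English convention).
P = [[1, 2, 3], [4, 5]]

Insert 4: appended to row 1. P = [[4]].
Insert 1: 1 bumps 4 from row 1; 4 starts row 2. P = [[1], [4]].
Insert 2: appended to row 1. P = [[1, 2], [4]].
Insert 5: appended to row 1. P = [[1, 2, 5], [4]].
Insert 3: 3 bumps 5 from row 1; 5 appends to row 2. P = [[1, 2, 3], [4, 5]].

So P = [[1, 2, 3], [4, 5]].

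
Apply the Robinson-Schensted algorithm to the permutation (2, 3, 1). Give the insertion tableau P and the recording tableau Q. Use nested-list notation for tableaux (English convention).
P = [[1, 3], [2]], Q = [[1, 2], [3]]

Insert each entry of the permutation into P by Schensted row insertion, recording in Q the position of each new cell.

Insert 2: appended to row 1. P = [[2]].
Insert 3: appended to row 1. P = [[2, 3]].
Insert 1: 1 bumps 2 from row 1; 2 starts row 2. P = [[1, 3], [2]].

So P = [[1, 3], [2]], Q = [[1, 2], [3]].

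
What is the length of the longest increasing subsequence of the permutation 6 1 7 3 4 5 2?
4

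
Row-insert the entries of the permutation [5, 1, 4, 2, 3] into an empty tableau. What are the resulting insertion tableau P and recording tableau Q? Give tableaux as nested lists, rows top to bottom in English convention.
P = [[1, 2, 3], [4], [5]], Q = [[1, 3, 5], [2], [4]]

Insert each entry of the permutation into P by Schensted row insertion, recording in Q the position of each new cell.

After inserting 5: P = [[5]].
After inserting 1: P = [[1], [5]].
After inserting 4: P = [[1, 4], [5]].
After inserting 2: P = [[1, 2], [4], [5]].
After inserting 3: P = [[1, 2, 3], [4], [5]].

So P = [[1, 2, 3], [4], [5]], Q = [[1, 3, 5], [2], [4]].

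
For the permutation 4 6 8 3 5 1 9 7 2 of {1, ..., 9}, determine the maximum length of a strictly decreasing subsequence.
3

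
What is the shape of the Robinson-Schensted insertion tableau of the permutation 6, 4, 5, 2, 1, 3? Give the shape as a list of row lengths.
[2, 2, 1, 1]

Row-insert each entry into an empty tableau.

After inserting 6: P = [[6]].
After inserting 4: P = [[4], [6]].
After inserting 5: P = [[4, 5], [6]].
After inserting 2: P = [[2, 5], [4], [6]].
After inserting 1: P = [[1, 5], [2], [4], [6]].
After inserting 3: P = [[1, 3], [2, 5], [4], [6]].

The final insertion tableau P = [[1, 3], [2, 5], [4], [6]] has shape [2, 2, 1, 1].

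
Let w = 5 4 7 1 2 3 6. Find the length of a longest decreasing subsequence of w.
3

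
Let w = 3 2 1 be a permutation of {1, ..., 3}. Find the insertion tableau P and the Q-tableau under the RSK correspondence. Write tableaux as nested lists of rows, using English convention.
P = [[1], [2], [3]], Q = [[1], [2], [3]]

Insert each entry of the permutation into P by Schensted row insertion, recording in Q the position of each new cell.

Insert 3: appended to row 1. P = [[3]], Q = [[1]].
Insert 2: 2 bumps 3 from row 1; 3 starts row 2. P = [[2], [3]], Q = [[1], [2]].
Insert 1: 1 bumps 2 from row 1; 2 bumps 3 from row 2; 3 starts row 3. P = [[1], [2], [3]], Q = [[1], [2], [3]].

So P = [[1], [2], [3]], Q = [[1], [2], [3]].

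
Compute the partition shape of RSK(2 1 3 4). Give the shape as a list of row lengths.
[3, 1]

Row-insert each entry into an empty tableau.

After inserting 2: P = [[2]].
After inserting 1: P = [[1], [2]].
After inserting 3: P = [[1, 3], [2]].
After inserting 4: P = [[1, 3, 4], [2]].

The final insertion tableau P = [[1, 3, 4], [2]] has shape [3, 1].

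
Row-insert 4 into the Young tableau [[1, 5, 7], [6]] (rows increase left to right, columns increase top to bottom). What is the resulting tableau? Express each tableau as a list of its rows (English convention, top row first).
[[1, 4, 7], [5], [6]]

In row 1, 4 replaces 5 (the leftmost entry greater than 4); 5 is bumped to row 2. In row 2, 5 replaces 6 (the leftmost entry greater than 5); 6 is bumped to row 3. 6 starts a new row 3. The new tableau is [[1, 4, 7], [5], [6]].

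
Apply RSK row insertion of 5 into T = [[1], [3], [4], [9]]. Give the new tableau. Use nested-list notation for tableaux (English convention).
[[1, 5], [3], [4], [9]]

5 is larger than every entry of row 1, so it is appended to row 1. The new tableau is [[1, 5], [3], [4], [9]].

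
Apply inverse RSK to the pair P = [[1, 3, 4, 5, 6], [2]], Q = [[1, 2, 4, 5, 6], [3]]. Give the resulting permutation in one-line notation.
2 3 1 4 5 6

Reverse the RSK construction: for i from n down to 1, find the cell of Q containing i, remove the entry at that cell from P, and reverse-bump it up through P; the value ejected from row 1 is w(i).

Step i=6: Q has 6 at row 1, column 5; remove that cell from P, ejecting 6. So w(6) = 6. P is now [[1, 3, 4, 5], [2]].
Step i=5: Q has 5 at row 1, column 4; remove that cell from P, ejecting 5. So w(5) = 5. P is now [[1, 3, 4], [2]].
Step i=4: Q has 4 at row 1, column 3; remove that cell from P, ejecting 4. So w(4) = 4. P is now [[1, 3], [2]].
Step i=3: Q has 3 at row 2, column 1; remove 2 from row 2 of P and reverse-bump: 2 enters row 1 and ejects 1. So w(3) = 1. P is now [[2, 3]].
Step i=2: Q has 2 at row 1, column 2; remove that cell from P, ejecting 3. So w(2) = 3. P is now [[2]].
Step i=1: Q has 1 at row 1, column 1; remove that cell from P, ejecting 2. So w(1) = 2. P is now [].

So w = 2 3 1 4 5 6.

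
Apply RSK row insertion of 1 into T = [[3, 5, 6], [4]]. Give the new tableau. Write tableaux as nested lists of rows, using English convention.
[[1, 5, 6], [3], [4]]

In row 1, 1 replaces 3 (the leftmost entry greater than 1); 3 is bumped to row 2. In row 2, 3 replaces 4 (the leftmost entry greater than 3); 4 is bumped to row 3. 4 starts a new row 3. The new tableau is [[1, 5, 6], [3], [4]].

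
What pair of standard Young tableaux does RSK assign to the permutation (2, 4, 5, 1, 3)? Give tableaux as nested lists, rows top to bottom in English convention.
Insert each entry of the permutation into P by Schensted row insertion, recording in Q the position of each new cell.

Insert 2: appended to row 1. P = [[2]], Q = [[1]].
Insert 4: appended to row 1. P = [[2, 4]], Q = [[1, 2]].
Insert 5: appended to row 1. P = [[2, 4, 5]], Q = [[1, 2, 3]].
Insert 1: 1 bumps 2 from row 1; 2 starts row 2. P = [[1, 4, 5], [2]], Q = [[1, 2, 3], [4]].
Insert 3: 3 bumps 4 from row 1; 4 appends to row 2. P = [[1, 3, 5], [2, 4]], Q = [[1, 2, 3], [4, 5]].

So P = [[1, 3, 5], [2, 4]], Q = [[1, 2, 3], [4, 5]].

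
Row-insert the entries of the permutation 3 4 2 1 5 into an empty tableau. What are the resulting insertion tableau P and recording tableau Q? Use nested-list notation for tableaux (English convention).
Insert each entry of the permutation into P by Schensted row insertion, recording in Q the position of each new cell.

Insert 3: appended to row 1. P = [[3]], Q = [[1]].
Insert 4: appended to row 1. P = [[3, 4]], Q = [[1, 2]].
Insert 2: 2 bumps 3 from row 1; 3 starts row 2. P = [[2, 4], [3]], Q = [[1, 2], [3]].
Insert 1: 1 bumps 2 from row 1; 2 bumps 3 from row 2; 3 starts row 3. P = [[1, 4], [2], [3]], Q = [[1, 2], [3], [4]].
Insert 5: appended to row 1. P = [[1, 4, 5], [2], [3]], Q = [[1, 2, 5], [3], [4]].

So P = [[1, 4, 5], [2], [3]], Q = [[1, 2, 5], [3], [4]].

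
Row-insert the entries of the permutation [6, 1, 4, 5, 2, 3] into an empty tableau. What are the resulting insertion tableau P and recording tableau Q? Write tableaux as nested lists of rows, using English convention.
P = [[1, 2, 3], [4, 5], [6]], Q = [[1, 3, 4], [2, 6], [5]]

Insert each entry of the permutation into P by Schensted row insertion, recording in Q the position of each new cell.

Insert 6: appended to row 1. P = [[6]].
Insert 1: 1 bumps 6 from row 1; 6 starts row 2. P = [[1], [6]].
Insert 4: appended to row 1. P = [[1, 4], [6]].
Insert 5: appended to row 1. P = [[1, 4, 5], [6]].
Insert 2: 2 bumps 4 from row 1; 4 bumps 6 from row 2; 6 starts row 3. P = [[1, 2, 5], [4], [6]].
Insert 3: 3 bumps 5 from row 1; 5 appends to row 2. P = [[1, 2, 3], [4, 5], [6]].

So P = [[1, 2, 3], [4, 5], [6]], Q = [[1, 3, 4], [2, 6], [5]].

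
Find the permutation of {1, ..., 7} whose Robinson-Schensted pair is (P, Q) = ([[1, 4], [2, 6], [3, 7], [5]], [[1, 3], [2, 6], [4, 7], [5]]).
5 3 7 2 1 6 4

Reverse the RSK construction: for i from n down to 1, find the cell of Q containing i, remove the entry at that cell from P, and reverse-bump it up through P; the value ejected from row 1 is w(i).

Step i=7: Q has 7 at row 3, column 2; remove 7 from row 3 of P and reverse-bump: 7 enters row 2 and ejects 6; 6 enters row 1 and ejects 4. So w(7) = 4. P is now [[1, 6], [2, 7], [3], [5]].
Step i=6: Q has 6 at row 2, column 2; remove 7 from row 2 of P and reverse-bump: 7 enters row 1 and ejects 6. So w(6) = 6. P is now [[1, 7], [2], [3], [5]].
Step i=5: Q has 5 at row 4, column 1; remove 5 from row 4 of P and reverse-bump: 5 enters row 3 and ejects 3; 3 enters row 2 and ejects 2; 2 enters row 1 and ejects 1. So w(5) = 1. P is now [[2, 7], [3], [5]].
Step i=4: Q has 4 at row 3, column 1; remove 5 from row 3 of P and reverse-bump: 5 enters row 2 and ejects 3; 3 enters row 1 and ejects 2. So w(4) = 2. P is now [[3, 7], [5]].
Step i=3: Q has 3 at row 1, column 2; remove that cell from P, ejecting 7. So w(3) = 7. P is now [[3], [5]].
Step i=2: Q has 2 at row 2, column 1; remove 5 from row 2 of P and reverse-bump: 5 enters row 1 and ejects 3. So w(2) = 3. P is now [[5]].
Step i=1: Q has 1 at row 1, column 1; remove that cell from P, ejecting 5. So w(1) = 5. P is now [].

So w = 5 3 7 2 1 6 4.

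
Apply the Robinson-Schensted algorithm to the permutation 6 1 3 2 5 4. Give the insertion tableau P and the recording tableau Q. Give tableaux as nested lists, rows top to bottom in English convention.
P = [[1, 2, 4], [3, 5], [6]], Q = [[1, 3, 5], [2, 6], [4]]

Insert each entry of the permutation into P by Schensted row insertion, recording in Q the position of each new cell.

Insert 6: appended to row 1. P = [[6]].
Insert 1: 1 bumps 6 from row 1; 6 starts row 2. P = [[1], [6]].
Insert 3: appended to row 1. P = [[1, 3], [6]].
Insert 2: 2 bumps 3 from row 1; 3 bumps 6 from row 2; 6 starts row 3. P = [[1, 2], [3], [6]].
Insert 5: appended to row 1. P = [[1, 2, 5], [3], [6]].
Insert 4: 4 bumps 5 from row 1; 5 appends to row 2. P = [[1, 2, 4], [3, 5], [6]].

So P = [[1, 2, 4], [3, 5], [6]], Q = [[1, 3, 5], [2, 6], [4]].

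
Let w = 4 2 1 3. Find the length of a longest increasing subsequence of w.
2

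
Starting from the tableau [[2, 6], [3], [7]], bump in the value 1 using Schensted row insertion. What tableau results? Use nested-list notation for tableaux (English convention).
In row 1, 1 replaces 2 (the leftmost entry greater than 1); 2 is bumped to row 2. In row 2, 2 replaces 3 (the leftmost entry greater than 2); 3 is bumped to row 3. In row 3, 3 replaces 7 (the leftmost entry greater than 3); 7 is bumped to row 4. 7 starts a new row 4. The new tableau is [[1, 6], [2], [3], [7]].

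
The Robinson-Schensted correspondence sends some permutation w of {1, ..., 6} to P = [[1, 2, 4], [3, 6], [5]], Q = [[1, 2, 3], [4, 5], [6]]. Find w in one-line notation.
Reverse RSK: for i = n, n-1, ..., 1, locate i in Q, remove the corresponding corner cell from P, and reverse-bump its entry up through P; the value ejected from row 1 is w(i).

So w = 1 5 6 3 4 2.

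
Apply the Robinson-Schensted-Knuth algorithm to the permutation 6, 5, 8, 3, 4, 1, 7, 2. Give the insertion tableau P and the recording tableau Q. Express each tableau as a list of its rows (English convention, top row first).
P = [[1, 2, 7], [3, 4], [5, 8], [6]], Q = [[1, 3, 7], [2, 5], [4, 8], [6]]

Insert each entry of the permutation into P by Schensted row insertion, recording in Q the position of each new cell.

Insert 6: appended to row 1. P = [[6]], Q = [[1]].
Insert 5: 5 bumps 6 from row 1; 6 starts row 2. P = [[5], [6]], Q = [[1], [2]].
Insert 8: appended to row 1. P = [[5, 8], [6]], Q = [[1, 3], [2]].
Insert 3: 3 bumps 5 from row 1; 5 bumps 6 from row 2; 6 starts row 3. P = [[3, 8], [5], [6]], Q = [[1, 3], [2], [4]].
Insert 4: 4 bumps 8 from row 1; 8 appends to row 2. P = [[3, 4], [5, 8], [6]], Q = [[1, 3], [2, 5], [4]].
Insert 1: 1 bumps 3 from row 1; 3 bumps 5 from row 2; 5 bumps 6 from row 3; 6 starts row 4. P = [[1, 4], [3, 8], [5], [6]], Q = [[1, 3], [2, 5], [4], [6]].
Insert 7: appended to row 1. P = [[1, 4, 7], [3, 8], [5], [6]], Q = [[1, 3, 7], [2, 5], [4], [6]].
Insert 2: 2 bumps 4 from row 1; 4 bumps 8 from row 2; 8 appends to row 3. P = [[1, 2, 7], [3, 4], [5, 8], [6]], Q = [[1, 3, 7], [2, 5], [4, 8], [6]].

So P = [[1, 2, 7], [3, 4], [5, 8], [6]], Q = [[1, 3, 7], [2, 5], [4, 8], [6]].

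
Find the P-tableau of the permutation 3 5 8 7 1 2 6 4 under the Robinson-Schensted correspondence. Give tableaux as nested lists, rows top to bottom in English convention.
P = [[1, 2, 4], [3, 5, 6], [7], [8]]

Insert 3: appended to row 1. P = [[3]].
Insert 5: appended to row 1. P = [[3, 5]].
Insert 8: appended to row 1. P = [[3, 5, 8]].
Insert 7: 7 bumps 8 from row 1; 8 starts row 2. P = [[3, 5, 7], [8]].
Insert 1: 1 bumps 3 from row 1; 3 bumps 8 from row 2; 8 starts row 3. P = [[1, 5, 7], [3], [8]].
Insert 2: 2 bumps 5 from row 1; 5 appends to row 2. P = [[1, 2, 7], [3, 5], [8]].
Insert 6: 6 bumps 7 from row 1; 7 appends to row 2. P = [[1, 2, 6], [3, 5, 7], [8]].
Insert 4: 4 bumps 6 from row 1; 6 bumps 7 from row 2; 7 bumps 8 from row 3; 8 starts row 4. P = [[1, 2, 4], [3, 5, 6], [7], [8]].

So P = [[1, 2, 4], [3, 5, 6], [7], [8]].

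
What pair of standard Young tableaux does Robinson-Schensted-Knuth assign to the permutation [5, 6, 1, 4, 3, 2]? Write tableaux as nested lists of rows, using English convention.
P = [[1, 2], [3, 6], [4], [5]], Q = [[1, 2], [3, 4], [5], [6]]

Insert each entry of the permutation into P by Schensted row insertion, recording in Q the position of each new cell.

Insert 5: appended to row 1. P = [[5]], Q = [[1]].
Insert 6: appended to row 1. P = [[5, 6]], Q = [[1, 2]].
Insert 1: 1 bumps 5 from row 1; 5 starts row 2. P = [[1, 6], [5]], Q = [[1, 2], [3]].
Insert 4: 4 bumps 6 from row 1; 6 appends to row 2. P = [[1, 4], [5, 6]], Q = [[1, 2], [3, 4]].
Insert 3: 3 bumps 4 from row 1; 4 bumps 5 from row 2; 5 starts row 3. P = [[1, 3], [4, 6], [5]], Q = [[1, 2], [3, 4], [5]].
Insert 2: 2 bumps 3 from row 1; 3 bumps 4 from row 2; 4 bumps 5 from row 3; 5 starts row 4. P = [[1, 2], [3, 6], [4], [5]], Q = [[1, 2], [3, 4], [5], [6]].

So P = [[1, 2], [3, 6], [4], [5]], Q = [[1, 2], [3, 4], [5], [6]].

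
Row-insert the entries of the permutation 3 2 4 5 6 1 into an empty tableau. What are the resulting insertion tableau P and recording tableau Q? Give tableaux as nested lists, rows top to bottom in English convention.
Insert each entry of the permutation into P by Schensted row insertion, recording in Q the position of each new cell.

Insert 3: appended to row 1. P = [[3]], Q = [[1]].
Insert 2: 2 bumps 3 from row 1; 3 starts row 2. P = [[2], [3]], Q = [[1], [2]].
Insert 4: appended to row 1. P = [[2, 4], [3]], Q = [[1, 3], [2]].
Insert 5: appended to row 1. P = [[2, 4, 5], [3]], Q = [[1, 3, 4], [2]].
Insert 6: appended to row 1. P = [[2, 4, 5, 6], [3]], Q = [[1, 3, 4, 5], [2]].
Insert 1: 1 bumps 2 from row 1; 2 bumps 3 from row 2; 3 starts row 3. P = [[1, 4, 5, 6], [2], [3]], Q = [[1, 3, 4, 5], [2], [6]].

So P = [[1, 4, 5, 6], [2], [3]], Q = [[1, 3, 4, 5], [2], [6]].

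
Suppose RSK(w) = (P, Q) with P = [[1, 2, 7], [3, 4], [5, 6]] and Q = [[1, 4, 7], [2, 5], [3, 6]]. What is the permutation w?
Reverse the RSK construction: for i from n down to 1, find the cell of Q containing i, remove the entry at that cell from P, and reverse-bump it up through P; the value ejected from row 1 is w(i).

Step i=7: Q has 7 at row 1, column 3; remove that cell from P, ejecting 7. So w(7) = 7. P is now [[1, 2], [3, 4], [5, 6]].
Step i=6: Q has 6 at row 3, column 2; remove 6 from row 3 of P and reverse-bump: 6 enters row 2 and ejects 4; 4 enters row 1 and ejects 2. So w(6) = 2. P is now [[1, 4], [3, 6], [5]].
Step i=5: Q has 5 at row 2, column 2; remove 6 from row 2 of P and reverse-bump: 6 enters row 1 and ejects 4. So w(5) = 4. P is now [[1, 6], [3], [5]].
Step i=4: Q has 4 at row 1, column 2; remove that cell from P, ejecting 6. So w(4) = 6. P is now [[1], [3], [5]].
Step i=3: Q has 3 at row 3, column 1; remove 5 from row 3 of P and reverse-bump: 5 enters row 2 and ejects 3; 3 enters row 1 and ejects 1. So w(3) = 1. P is now [[3], [5]].
Step i=2: Q has 2 at row 2, column 1; remove 5 from row 2 of P and reverse-bump: 5 enters row 1 and ejects 3. So w(2) = 3. P is now [[5]].
Step i=1: Q has 1 at row 1, column 1; remove that cell from P, ejecting 5. So w(1) = 5. P is now [].

So w = 5 3 1 6 4 2 7.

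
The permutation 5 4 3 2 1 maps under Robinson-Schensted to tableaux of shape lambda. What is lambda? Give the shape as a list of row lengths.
Row-insert each entry into an empty tableau.

After inserting 5: P = [[5]].
After inserting 4: P = [[4], [5]].
After inserting 3: P = [[3], [4], [5]].
After inserting 2: P = [[2], [3], [4], [5]].
After inserting 1: P = [[1], [2], [3], [4], [5]].

The final insertion tableau P = [[1], [2], [3], [4], [5]] has shape [1, 1, 1, 1, 1].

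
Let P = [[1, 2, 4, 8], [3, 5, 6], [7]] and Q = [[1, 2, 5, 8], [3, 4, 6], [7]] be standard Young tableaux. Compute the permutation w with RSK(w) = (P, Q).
3 5 1 2 7 6 4 8

Reverse the RSK construction: for i from n down to 1, find the cell of Q containing i, remove the entry at that cell from P, and reverse-bump it up through P; the value ejected from row 1 is w(i).

Step i=8: Q has 8 at row 1, column 4; remove that cell from P, ejecting 8. So w(8) = 8. P is now [[1, 2, 4], [3, 5, 6], [7]].
Step i=7: Q has 7 at row 3, column 1; remove 7 from row 3 of P and reverse-bump: 7 enters row 2 and ejects 6; 6 enters row 1 and ejects 4. So w(7) = 4. P is now [[1, 2, 6], [3, 5, 7]].
Step i=6: Q has 6 at row 2, column 3; remove 7 from row 2 of P and reverse-bump: 7 enters row 1 and ejects 6. So w(6) = 6. P is now [[1, 2, 7], [3, 5]].
Step i=5: Q has 5 at row 1, column 3; remove that cell from P, ejecting 7. So w(5) = 7. P is now [[1, 2], [3, 5]].
Step i=4: Q has 4 at row 2, column 2; remove 5 from row 2 of P and reverse-bump: 5 enters row 1 and ejects 2. So w(4) = 2. P is now [[1, 5], [3]].
Step i=3: Q has 3 at row 2, column 1; remove 3 from row 2 of P and reverse-bump: 3 enters row 1 and ejects 1. So w(3) = 1. P is now [[3, 5]].
Step i=2: Q has 2 at row 1, column 2; remove that cell from P, ejecting 5. So w(2) = 5. P is now [[3]].
Step i=1: Q has 1 at row 1, column 1; remove that cell from P, ejecting 3. So w(1) = 3. P is now [].

So w = 3 5 1 2 7 6 4 8.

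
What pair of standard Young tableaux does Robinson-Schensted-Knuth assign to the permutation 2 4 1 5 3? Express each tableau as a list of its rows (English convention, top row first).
Insert each entry of the permutation into P by Schensted row insertion, recording in Q the position of each new cell.

Insert 2: appended to row 1. P = [[2]].
Insert 4: appended to row 1. P = [[2, 4]].
Insert 1: 1 bumps 2 from row 1; 2 starts row 2. P = [[1, 4], [2]].
Insert 5: appended to row 1. P = [[1, 4, 5], [2]].
Insert 3: 3 bumps 4 from row 1; 4 appends to row 2. P = [[1, 3, 5], [2, 4]].

So P = [[1, 3, 5], [2, 4]], Q = [[1, 2, 4], [3, 5]].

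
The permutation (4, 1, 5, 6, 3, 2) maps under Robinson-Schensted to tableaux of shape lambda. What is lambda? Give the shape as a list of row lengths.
[3, 2, 1]

Row-insert each entry into an empty tableau.

After inserting 4: P = [[4]].
After inserting 1: P = [[1], [4]].
After inserting 5: P = [[1, 5], [4]].
After inserting 6: P = [[1, 5, 6], [4]].
After inserting 3: P = [[1, 3, 6], [4, 5]].
After inserting 2: P = [[1, 2, 6], [3, 5], [4]].

The final insertion tableau P = [[1, 2, 6], [3, 5], [4]] has shape [3, 2, 1].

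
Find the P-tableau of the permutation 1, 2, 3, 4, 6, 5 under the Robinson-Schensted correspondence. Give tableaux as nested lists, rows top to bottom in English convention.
Insert 1: appended to row 1. P = [[1]].
Insert 2: appended to row 1. P = [[1, 2]].
Insert 3: appended to row 1. P = [[1, 2, 3]].
Insert 4: appended to row 1. P = [[1, 2, 3, 4]].
Insert 6: appended to row 1. P = [[1, 2, 3, 4, 6]].
Insert 5: 5 bumps 6 from row 1; 6 starts row 2. P = [[1, 2, 3, 4, 5], [6]].

So P = [[1, 2, 3, 4, 5], [6]].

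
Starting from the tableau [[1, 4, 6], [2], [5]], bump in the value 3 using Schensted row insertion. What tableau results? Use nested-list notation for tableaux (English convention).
In row 1, 3 replaces 4 (the leftmost entry greater than 3); 4 is bumped to row 2. 4 is appended to row 2. The new tableau is [[1, 3, 6], [2, 4], [5]].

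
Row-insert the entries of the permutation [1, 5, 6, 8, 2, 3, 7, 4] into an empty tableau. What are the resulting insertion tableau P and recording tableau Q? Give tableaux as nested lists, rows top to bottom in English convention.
Insert each entry of the permutation into P by Schensted row insertion, recording in Q the position of each new cell.

Insert 1: appended to row 1. P = [[1]], Q = [[1]].
Insert 5: appended to row 1. P = [[1, 5]], Q = [[1, 2]].
Insert 6: appended to row 1. P = [[1, 5, 6]], Q = [[1, 2, 3]].
Insert 8: appended to row 1. P = [[1, 5, 6, 8]], Q = [[1, 2, 3, 4]].
Insert 2: 2 bumps 5 from row 1; 5 starts row 2. P = [[1, 2, 6, 8], [5]], Q = [[1, 2, 3, 4], [5]].
Insert 3: 3 bumps 6 from row 1; 6 appends to row 2. P = [[1, 2, 3, 8], [5, 6]], Q = [[1, 2, 3, 4], [5, 6]].
Insert 7: 7 bumps 8 from row 1; 8 appends to row 2. P = [[1, 2, 3, 7], [5, 6, 8]], Q = [[1, 2, 3, 4], [5, 6, 7]].
Insert 4: 4 bumps 7 from row 1; 7 bumps 8 from row 2; 8 starts row 3. P = [[1, 2, 3, 4], [5, 6, 7], [8]], Q = [[1, 2, 3, 4], [5, 6, 7], [8]].

So P = [[1, 2, 3, 4], [5, 6, 7], [8]], Q = [[1, 2, 3, 4], [5, 6, 7], [8]].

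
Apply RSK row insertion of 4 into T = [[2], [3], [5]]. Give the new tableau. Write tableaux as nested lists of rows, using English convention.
4 is larger than every entry of row 1, so it is appended to row 1. The new tableau is [[2, 4], [3], [5]].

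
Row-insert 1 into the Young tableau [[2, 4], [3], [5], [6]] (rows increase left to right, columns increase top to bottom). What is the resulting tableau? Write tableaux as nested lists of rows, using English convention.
[[1, 4], [2], [3], [5], [6]]

In row 1, 1 replaces 2 (the leftmost entry greater than 1); 2 is bumped to row 2. In row 2, 2 replaces 3 (the leftmost entry greater than 2); 3 is bumped to row 3. In row 3, 3 replaces 5 (the leftmost entry greater than 3); 5 is bumped to row 4. In row 4, 5 replaces 6 (the leftmost entry greater than 5); 6 is bumped to row 5. 6 starts a new row 5. The new tableau is [[1, 4], [2], [3], [5], [6]].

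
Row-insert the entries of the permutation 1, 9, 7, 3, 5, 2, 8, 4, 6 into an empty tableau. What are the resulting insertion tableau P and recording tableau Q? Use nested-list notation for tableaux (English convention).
Insert each entry of the permutation into P by Schensted row insertion, recording in Q the position of each new cell.

Insert 1: appended to row 1. P = [[1]].
Insert 9: appended to row 1. P = [[1, 9]].
Insert 7: 7 bumps 9 from row 1; 9 starts row 2. P = [[1, 7], [9]].
Insert 3: 3 bumps 7 from row 1; 7 bumps 9 from row 2; 9 starts row 3. P = [[1, 3], [7], [9]].
Insert 5: appended to row 1. P = [[1, 3, 5], [7], [9]].
Insert 2: 2 bumps 3 from row 1; 3 bumps 7 from row 2; 7 bumps 9 from row 3; 9 starts row 4. P = [[1, 2, 5], [3], [7], [9]].
Insert 8: appended to row 1. P = [[1, 2, 5, 8], [3], [7], [9]].
Insert 4: 4 bumps 5 from row 1; 5 appends to row 2. P = [[1, 2, 4, 8], [3, 5], [7], [9]].
Insert 6: 6 bumps 8 from row 1; 8 appends to row 2. P = [[1, 2, 4, 6], [3, 5, 8], [7], [9]].

So P = [[1, 2, 4, 6], [3, 5, 8], [7], [9]], Q = [[1, 2, 5, 7], [3, 8, 9], [4], [6]].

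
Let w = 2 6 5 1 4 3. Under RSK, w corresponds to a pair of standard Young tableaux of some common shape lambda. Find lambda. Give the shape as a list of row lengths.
Row-insert each entry into an empty tableau.

After inserting 2: P = [[2]].
After inserting 6: P = [[2, 6]].
After inserting 5: P = [[2, 5], [6]].
After inserting 1: P = [[1, 5], [2], [6]].
After inserting 4: P = [[1, 4], [2, 5], [6]].
After inserting 3: P = [[1, 3], [2, 4], [5], [6]].

The final insertion tableau P = [[1, 3], [2, 4], [5], [6]] has shape [2, 2, 1, 1].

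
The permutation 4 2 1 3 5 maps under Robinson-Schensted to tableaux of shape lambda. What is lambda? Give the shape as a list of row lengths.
Row-insert each entry into an empty tableau.

After inserting 4: P = [[4]].
After inserting 2: P = [[2], [4]].
After inserting 1: P = [[1], [2], [4]].
After inserting 3: P = [[1, 3], [2], [4]].
After inserting 5: P = [[1, 3, 5], [2], [4]].

The final insertion tableau P = [[1, 3, 5], [2], [4]] has shape [3, 1, 1].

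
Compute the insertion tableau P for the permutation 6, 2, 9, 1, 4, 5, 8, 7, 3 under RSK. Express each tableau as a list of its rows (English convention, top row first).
Insert 6: appended to row 1. P = [[6]].
Insert 2: 2 bumps 6 from row 1; 6 starts row 2. P = [[2], [6]].
Insert 9: appended to row 1. P = [[2, 9], [6]].
Insert 1: 1 bumps 2 from row 1; 2 bumps 6 from row 2; 6 starts row 3. P = [[1, 9], [2], [6]].
Insert 4: 4 bumps 9 from row 1; 9 appends to row 2. P = [[1, 4], [2, 9], [6]].
Insert 5: appended to row 1. P = [[1, 4, 5], [2, 9], [6]].
Insert 8: appended to row 1. P = [[1, 4, 5, 8], [2, 9], [6]].
Insert 7: 7 bumps 8 from row 1; 8 bumps 9 from row 2; 9 appends to row 3. P = [[1, 4, 5, 7], [2, 8], [6, 9]].
Insert 3: 3 bumps 4 from row 1; 4 bumps 8 from row 2; 8 bumps 9 from row 3; 9 starts row 4. P = [[1, 3, 5, 7], [2, 4], [6, 8], [9]].

So P = [[1, 3, 5, 7], [2, 4], [6, 8], [9]].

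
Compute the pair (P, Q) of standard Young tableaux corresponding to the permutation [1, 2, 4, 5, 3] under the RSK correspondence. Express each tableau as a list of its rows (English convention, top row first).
P = [[1, 2, 3, 5], [4]], Q = [[1, 2, 3, 4], [5]]

Insert each entry of the permutation into P by Schensted row insertion, recording in Q the position of each new cell.

Insert 1: appended to row 1. P = [[1]].
Insert 2: appended to row 1. P = [[1, 2]].
Insert 4: appended to row 1. P = [[1, 2, 4]].
Insert 5: appended to row 1. P = [[1, 2, 4, 5]].
Insert 3: 3 bumps 4 from row 1; 4 starts row 2. P = [[1, 2, 3, 5], [4]].

So P = [[1, 2, 3, 5], [4]], Q = [[1, 2, 3, 4], [5]].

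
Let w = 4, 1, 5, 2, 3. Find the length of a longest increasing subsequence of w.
3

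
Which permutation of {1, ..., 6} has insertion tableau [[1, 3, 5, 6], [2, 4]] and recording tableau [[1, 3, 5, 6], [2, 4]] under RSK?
Reverse RSK: for i = n, n-1, ..., 1, locate i in Q, remove the corresponding corner cell from P, and reverse-bump its entry up through P; the value ejected from row 1 is w(i).

So w = 2 1 4 3 5 6.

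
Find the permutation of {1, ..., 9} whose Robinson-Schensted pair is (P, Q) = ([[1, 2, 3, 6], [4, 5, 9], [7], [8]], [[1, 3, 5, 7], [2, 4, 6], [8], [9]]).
4 1 8 2 9 5 7 6 3

Reverse the RSK construction: for i from n down to 1, find the cell of Q containing i, remove the entry at that cell from P, and reverse-bump it up through P; the value ejected from row 1 is w(i).

Step i=9: Q has 9 at row 4, column 1; remove 8 from row 4 of P and reverse-bump: 8 enters row 3 and ejects 7; 7 enters row 2 and ejects 5; 5 enters row 1 and ejects 3. So w(9) = 3. P is now [[1, 2, 5, 6], [4, 7, 9], [8]].
Step i=8: Q has 8 at row 3, column 1; remove 8 from row 3 of P and reverse-bump: 8 enters row 2 and ejects 7; 7 enters row 1 and ejects 6. So w(8) = 6. P is now [[1, 2, 5, 7], [4, 8, 9]].
Step i=7: Q has 7 at row 1, column 4; remove that cell from P, ejecting 7. So w(7) = 7. P is now [[1, 2, 5], [4, 8, 9]].
Step i=6: Q has 6 at row 2, column 3; remove 9 from row 2 of P and reverse-bump: 9 enters row 1 and ejects 5. So w(6) = 5. P is now [[1, 2, 9], [4, 8]].
Step i=5: Q has 5 at row 1, column 3; remove that cell from P, ejecting 9. So w(5) = 9. P is now [[1, 2], [4, 8]].
Step i=4: Q has 4 at row 2, column 2; remove 8 from row 2 of P and reverse-bump: 8 enters row 1 and ejects 2. So w(4) = 2. P is now [[1, 8], [4]].
Step i=3: Q has 3 at row 1, column 2; remove that cell from P, ejecting 8. So w(3) = 8. P is now [[1], [4]].
Step i=2: Q has 2 at row 2, column 1; remove 4 from row 2 of P and reverse-bump: 4 enters row 1 and ejects 1. So w(2) = 1. P is now [[4]].
Step i=1: Q has 1 at row 1, column 1; remove that cell from P, ejecting 4. So w(1) = 4. P is now [].

So w = 4 1 8 2 9 5 7 6 3.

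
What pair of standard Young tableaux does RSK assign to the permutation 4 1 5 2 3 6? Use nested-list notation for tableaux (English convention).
Insert each entry of the permutation into P by Schensted row insertion, recording in Q the position of each new cell.

Insert 4: appended to row 1. P = [[4]].
Insert 1: 1 bumps 4 from row 1; 4 starts row 2. P = [[1], [4]].
Insert 5: appended to row 1. P = [[1, 5], [4]].
Insert 2: 2 bumps 5 from row 1; 5 appends to row 2. P = [[1, 2], [4, 5]].
Insert 3: appended to row 1. P = [[1, 2, 3], [4, 5]].
Insert 6: appended to row 1. P = [[1, 2, 3, 6], [4, 5]].

So P = [[1, 2, 3, 6], [4, 5]], Q = [[1, 3, 5, 6], [2, 4]].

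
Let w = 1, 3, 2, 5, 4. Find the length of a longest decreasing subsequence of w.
2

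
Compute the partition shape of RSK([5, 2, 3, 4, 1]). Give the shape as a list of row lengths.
RSK row insertion gives P = [[1, 3, 4], [2], [5]], which has shape [3, 1, 1].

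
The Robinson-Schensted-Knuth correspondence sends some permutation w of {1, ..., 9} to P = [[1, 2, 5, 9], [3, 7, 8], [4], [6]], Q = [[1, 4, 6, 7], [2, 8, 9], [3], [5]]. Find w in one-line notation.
Reverse the RSK construction: for i from n down to 1, find the cell of Q containing i, remove the entry at that cell from P, and reverse-bump it up through P; the value ejected from row 1 is w(i).

Step i=9: Q has 9 at row 2, column 3; remove 8 from row 2 of P and reverse-bump: 8 enters row 1 and ejects 5. So w(9) = 5. P is now [[1, 2, 8, 9], [3, 7], [4], [6]].
Step i=8: Q has 8 at row 2, column 2; remove 7 from row 2 of P and reverse-bump: 7 enters row 1 and ejects 2. So w(8) = 2. P is now [[1, 7, 8, 9], [3], [4], [6]].
Step i=7: Q has 7 at row 1, column 4; remove that cell from P, ejecting 9. So w(7) = 9. P is now [[1, 7, 8], [3], [4], [6]].
Step i=6: Q has 6 at row 1, column 3; remove that cell from P, ejecting 8. So w(6) = 8. P is now [[1, 7], [3], [4], [6]].
Step i=5: Q has 5 at row 4, column 1; remove 6 from row 4 of P and reverse-bump: 6 enters row 3 and ejects 4; 4 enters row 2 and ejects 3; 3 enters row 1 and ejects 1. So w(5) = 1. P is now [[3, 7], [4], [6]].
Step i=4: Q has 4 at row 1, column 2; remove that cell from P, ejecting 7. So w(4) = 7. P is now [[3], [4], [6]].
Step i=3: Q has 3 at row 3, column 1; remove 6 from row 3 of P and reverse-bump: 6 enters row 2 and ejects 4; 4 enters row 1 and ejects 3. So w(3) = 3. P is now [[4], [6]].
Step i=2: Q has 2 at row 2, column 1; remove 6 from row 2 of P and reverse-bump: 6 enters row 1 and ejects 4. So w(2) = 4. P is now [[6]].
Step i=1: Q has 1 at row 1, column 1; remove that cell from P, ejecting 6. So w(1) = 6. P is now [].

So w = 6 4 3 7 1 8 9 2 5.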